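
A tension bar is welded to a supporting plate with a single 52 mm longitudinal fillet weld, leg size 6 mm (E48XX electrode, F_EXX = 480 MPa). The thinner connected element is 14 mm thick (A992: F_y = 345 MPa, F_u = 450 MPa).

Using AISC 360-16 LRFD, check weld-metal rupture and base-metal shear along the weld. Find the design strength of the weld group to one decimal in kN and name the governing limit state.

Weld metal: throat = 0.707×6 = 4.242 mm, L = 52 mm. φR_n = 0.75 × 0.6 × 480 × 4.242 × 52 = 47.6 kN.
Base metal shear (14 mm plate): yield φR_n = 1.0×0.6×345×14×52 = 150.7 kN; rupture φR_n = 0.75×0.6×450×14×52 = 147.4 kN; take 147.4 kN (rupture).
Governing: min(47.6, 147.4) = 47.6 kN → weld metal.

47.6 kN (weld metal governs)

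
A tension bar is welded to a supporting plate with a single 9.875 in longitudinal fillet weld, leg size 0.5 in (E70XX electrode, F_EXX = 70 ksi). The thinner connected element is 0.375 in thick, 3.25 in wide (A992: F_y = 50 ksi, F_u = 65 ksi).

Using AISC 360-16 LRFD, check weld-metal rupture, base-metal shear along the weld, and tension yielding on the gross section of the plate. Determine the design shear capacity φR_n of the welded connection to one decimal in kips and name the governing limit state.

54.8 kips (gross-section yield governs)

Weld metal: throat = 0.707×0.5 = 0.3535 in, L = 9.875 in. φR_n = 0.75 × 0.6 × 70 × 0.3535 × 9.875 = 110.0 kips.
Base metal shear (0.375 in plate): yield φR_n = 1.0×0.6×50×0.375×9.875 = 111.1 kips; rupture φR_n = 0.75×0.6×65×0.375×9.875 = 108.3 kips; take 108.3 kips (rupture).
Tension yield (gross): A_g = 3.25×0.375 = 1.2188 in². φR_n = 0.90 × 50 × 1.2188 = 54.8 kips.
Governing: min(110.0, 108.3, 54.8) = 54.8 kips → gross-section yield.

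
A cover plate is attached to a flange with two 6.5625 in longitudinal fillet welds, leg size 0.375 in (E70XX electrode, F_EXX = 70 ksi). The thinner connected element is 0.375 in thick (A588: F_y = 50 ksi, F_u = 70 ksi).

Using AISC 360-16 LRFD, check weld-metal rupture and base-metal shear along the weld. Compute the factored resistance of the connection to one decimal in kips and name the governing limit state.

109.6 kips (weld metal governs)

Weld metal: throat = 0.707×0.375 = 0.26513 in, L = 2×6.5625 = 13.125 in. φR_n = 0.75 × 0.6 × 70 × 0.26513 × 13.125 = 109.6 kips.
Base metal shear (0.375 in plate): yield φR_n = 1.0×0.6×50×0.375×13.125 = 147.7 kips; rupture φR_n = 0.75×0.6×70×0.375×13.125 = 155.0 kips; take 147.7 kips (yield).
Governing: min(109.6, 147.7) = 109.6 kips → weld metal.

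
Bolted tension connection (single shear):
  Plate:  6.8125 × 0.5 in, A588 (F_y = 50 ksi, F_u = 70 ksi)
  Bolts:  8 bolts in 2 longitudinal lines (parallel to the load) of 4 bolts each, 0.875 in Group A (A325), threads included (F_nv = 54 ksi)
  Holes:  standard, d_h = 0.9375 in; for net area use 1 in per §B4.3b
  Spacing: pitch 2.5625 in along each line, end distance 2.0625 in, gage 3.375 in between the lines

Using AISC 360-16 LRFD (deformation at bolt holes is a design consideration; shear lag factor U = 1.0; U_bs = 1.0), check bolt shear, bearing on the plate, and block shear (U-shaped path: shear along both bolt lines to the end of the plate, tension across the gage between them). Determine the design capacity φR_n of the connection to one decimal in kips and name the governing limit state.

Bolt shear: A_b = π(0.875)²/4 = 0.60132 in². φR_n = 0.75 × 54 × 0.60132 × 8 × 1 = 194.8 kips.
Bearing (0.5 in plate, F_u = 70 ksi): end bolts L_c = 2.0625 − 0.9375/2 = 1.59375, R_n = min(1.2×1.59375×0.5×70, 2.4×0.875×0.5×70) = 66.938 kips/bolt; interior L_c = 2.5625 − 0.9375 = 1.625, R_n = 68.25 kips/bolt. φR_n = 0.75 × (2×66.938 + 6×68.25) = 407.5 kips.
Block shear: shear path 2×[2.0625+3×2.5625] = 2×9.75 in, A_gv = 9.75, A_nv = 2×(9.75 − 3.5×1)×0.5 = 6.25 in²; tension across gage: (3.375 − 1×1)×0.5 = 1.1875 in². R_n = min(0.6×70×6.25, 0.6×50×9.75) + 1.0×70×1.1875 = min(262.5, 292.5) + 83.125 = 345.63 kips. φR_n = 0.75 × 345.63 = 259.2 kips.
Governing: min(194.8, 407.5, 259.2) = 194.8 kips → bolt shear.

194.8 kips (bolt shear governs)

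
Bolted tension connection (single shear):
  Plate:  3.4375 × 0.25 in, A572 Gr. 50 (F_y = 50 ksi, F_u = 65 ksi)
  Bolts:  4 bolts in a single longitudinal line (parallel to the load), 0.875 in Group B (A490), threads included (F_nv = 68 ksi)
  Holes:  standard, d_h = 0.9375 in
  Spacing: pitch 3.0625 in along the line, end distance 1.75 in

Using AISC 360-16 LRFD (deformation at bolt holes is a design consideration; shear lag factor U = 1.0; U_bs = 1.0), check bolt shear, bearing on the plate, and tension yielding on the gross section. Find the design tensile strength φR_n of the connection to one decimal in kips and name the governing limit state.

Bolt shear: A_b = π(0.875)²/4 = 0.60132 in². φR_n = 0.75 × 68 × 0.60132 × 4 × 1 = 122.7 kips.
Bearing (0.25 in plate, F_u = 65 ksi): end bolts L_c = 1.75 − 0.9375/2 = 1.28125, R_n = min(1.2×1.28125×0.25×65, 2.4×0.875×0.25×65) = 24.984 kips/bolt; interior L_c = 3.0625 − 0.9375 = 2.125, R_n = 34.125 kips/bolt. φR_n = 0.75 × (1×24.984 + 3×34.125) = 95.5 kips.
Tension yield (gross): A_g = 3.4375×0.25 = 0.85938 in². φR_n = 0.90 × 50 × 0.85938 = 38.7 kips.
Governing: min(122.7, 95.5, 38.7) = 38.7 kips → gross-section yield.

38.7 kips (gross-section yield governs)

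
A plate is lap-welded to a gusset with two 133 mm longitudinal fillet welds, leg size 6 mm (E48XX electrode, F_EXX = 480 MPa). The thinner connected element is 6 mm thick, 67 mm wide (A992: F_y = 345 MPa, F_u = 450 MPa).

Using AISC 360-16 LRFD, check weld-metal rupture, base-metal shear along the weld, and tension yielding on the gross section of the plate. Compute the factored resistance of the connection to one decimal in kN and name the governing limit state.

124.8 kN (gross-section yield governs)

Weld metal: throat = 0.707×6 = 4.242 mm, L = 2×133 = 266 mm. φR_n = 0.75 × 0.6 × 480 × 4.242 × 266 = 243.7 kN.
Base metal shear (6 mm plate): yield φR_n = 1.0×0.6×345×6×266 = 330.4 kN; rupture φR_n = 0.75×0.6×450×6×266 = 323.2 kN; take 323.2 kN (rupture).
Tension yield (gross): A_g = 67×6 = 402 mm². φR_n = 0.90 × 345 × 402 = 124.8 kN.
Governing: min(243.7, 323.2, 124.8) = 124.8 kN → gross-section yield.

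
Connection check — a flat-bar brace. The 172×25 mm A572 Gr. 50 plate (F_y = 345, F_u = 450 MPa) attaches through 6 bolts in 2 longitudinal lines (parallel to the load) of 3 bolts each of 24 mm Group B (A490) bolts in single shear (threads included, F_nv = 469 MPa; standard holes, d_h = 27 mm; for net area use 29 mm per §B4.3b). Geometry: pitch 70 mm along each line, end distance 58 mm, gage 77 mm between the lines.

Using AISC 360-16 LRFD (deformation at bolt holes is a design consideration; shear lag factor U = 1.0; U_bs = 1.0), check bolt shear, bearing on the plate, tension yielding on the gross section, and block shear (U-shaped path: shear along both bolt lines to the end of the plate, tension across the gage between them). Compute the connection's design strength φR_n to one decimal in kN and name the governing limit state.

954.8 kN (bolt shear governs)

Bolt shear: A_b = π(24)²/4 = 452.39 mm². φR_n = 0.75 × 469 × 452.39 × 6 × 1 = 954.8 kN.
Bearing (25 mm plate, F_u = 450 MPa): end bolts L_c = 58 − 27/2 = 44.5, R_n = min(1.2×44.5×25×450, 2.4×24×25×450) = 600.75 kN/bolt; interior L_c = 70 − 27 = 43, R_n = 580.5 kN/bolt. φR_n = 0.75 × (2×600.75 + 4×580.5) = 2642.6 kN.
Tension yield (gross): A_g = 172×25 = 4300 mm². φR_n = 0.90 × 345 × 4300 = 1335.2 kN.
Block shear: shear path 2×[58+2×70] = 2×198 mm, A_gv = 9900, A_nv = 2×(198 − 2.5×29)×25 = 6275 mm²; tension across gage: (77 − 1×29)×25 = 1200 mm². R_n = min(0.6×450×6275, 0.6×345×9900) + 1.0×450×1200 = min(1694.3, 2049.3) + 540 = 2234.3 kN. φR_n = 0.75 × 2234.3 = 1675.7 kN.
Governing: min(954.8, 2642.6, 1335.2, 1675.7) = 954.8 kN → bolt shear.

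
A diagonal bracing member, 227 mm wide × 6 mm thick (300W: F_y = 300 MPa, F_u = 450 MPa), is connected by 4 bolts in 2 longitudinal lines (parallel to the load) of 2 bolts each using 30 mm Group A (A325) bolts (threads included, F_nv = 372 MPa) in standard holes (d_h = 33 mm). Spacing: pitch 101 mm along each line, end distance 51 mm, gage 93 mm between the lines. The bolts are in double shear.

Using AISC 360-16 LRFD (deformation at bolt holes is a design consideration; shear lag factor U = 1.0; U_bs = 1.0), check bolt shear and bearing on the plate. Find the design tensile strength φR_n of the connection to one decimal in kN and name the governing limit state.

Bolt shear: A_b = π(30)²/4 = 706.86 mm². φR_n = 0.75 × 372 × 706.86 × 4 × 2 = 1577.7 kN.
Bearing (6 mm plate, F_u = 450 MPa): end bolts L_c = 51 − 33/2 = 34.5, R_n = min(1.2×34.5×6×450, 2.4×30×6×450) = 111.78 kN/bolt; interior L_c = 101 − 33 = 68, R_n = 194.4 kN/bolt. φR_n = 0.75 × (2×111.78 + 2×194.4) = 459.3 kN.
Governing: min(1577.7, 459.3) = 459.3 kN → bearing.

459.3 kN (bearing governs)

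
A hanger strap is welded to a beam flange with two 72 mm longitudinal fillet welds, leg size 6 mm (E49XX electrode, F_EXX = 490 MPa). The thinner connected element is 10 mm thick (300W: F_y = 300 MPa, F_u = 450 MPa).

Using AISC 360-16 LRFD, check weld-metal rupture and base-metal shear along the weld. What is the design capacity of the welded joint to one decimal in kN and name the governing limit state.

Weld metal: throat = 0.707×6 = 4.242 mm, L = 2×72 = 144 mm. φR_n = 0.75 × 0.6 × 490 × 4.242 × 144 = 134.7 kN.
Base metal shear (10 mm plate): yield φR_n = 1.0×0.6×300×10×144 = 259.2 kN; rupture φR_n = 0.75×0.6×450×10×144 = 291.6 kN; take 259.2 kN (yield).
Governing: min(134.7, 259.2) = 134.7 kN → weld metal.

134.7 kN (weld metal governs)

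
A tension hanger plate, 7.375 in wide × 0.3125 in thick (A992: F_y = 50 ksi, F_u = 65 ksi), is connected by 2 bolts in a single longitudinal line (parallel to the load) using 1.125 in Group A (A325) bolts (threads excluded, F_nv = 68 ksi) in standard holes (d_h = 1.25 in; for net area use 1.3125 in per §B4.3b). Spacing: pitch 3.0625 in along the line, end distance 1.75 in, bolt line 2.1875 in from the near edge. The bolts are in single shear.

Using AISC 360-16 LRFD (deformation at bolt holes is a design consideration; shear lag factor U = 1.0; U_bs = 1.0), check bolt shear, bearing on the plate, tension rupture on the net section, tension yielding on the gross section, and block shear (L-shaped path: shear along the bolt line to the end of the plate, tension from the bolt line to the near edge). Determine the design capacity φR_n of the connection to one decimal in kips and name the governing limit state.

Bolt shear: A_b = π(1.125)²/4 = 0.99402 in². φR_n = 0.75 × 68 × 0.99402 × 2 × 1 = 101.4 kips.
Bearing (0.3125 in plate, F_u = 65 ksi): end bolts L_c = 1.75 − 1.25/2 = 1.125, R_n = min(1.2×1.125×0.3125×65, 2.4×1.125×0.3125×65) = 27.422 kips/bolt; interior L_c = 3.0625 − 1.25 = 1.8125, R_n = 44.18 kips/bolt. φR_n = 0.75 × (1×27.422 + 1×44.18) = 53.7 kips.
Tension rupture (net): A_n = (7.375 − 1×1.3125)×0.3125 = 1.8945 in² (U = 1.0, A_e = A_n). φR_n = 0.75 × 65 × 1.8945 = 92.4 kips.
Tension yield (gross): A_g = 7.375×0.3125 = 2.3047 in². φR_n = 0.90 × 50 × 2.3047 = 103.7 kips.
Block shear: shear path 1×[1.75+1×3.0625] = 1×4.8125 in, A_gv = 1.5039, A_nv = 1×(4.8125 − 1.5×1.3125)×0.3125 = 0.88867 in²; tension to near edge: (2.1875 − 0.5×1.3125)×0.3125 = 0.47852 in². R_n = min(0.6×65×0.88867, 0.6×50×1.5039) + 1.0×65×0.47852 = min(34.658, 45.117) + 31.104 = 65.762 kips. φR_n = 0.75 × 65.762 = 49.3 kips.
Governing: min(101.4, 53.7, 92.4, 103.7, 49.3) = 49.3 kips → block shear.

49.3 kips (block shear governs)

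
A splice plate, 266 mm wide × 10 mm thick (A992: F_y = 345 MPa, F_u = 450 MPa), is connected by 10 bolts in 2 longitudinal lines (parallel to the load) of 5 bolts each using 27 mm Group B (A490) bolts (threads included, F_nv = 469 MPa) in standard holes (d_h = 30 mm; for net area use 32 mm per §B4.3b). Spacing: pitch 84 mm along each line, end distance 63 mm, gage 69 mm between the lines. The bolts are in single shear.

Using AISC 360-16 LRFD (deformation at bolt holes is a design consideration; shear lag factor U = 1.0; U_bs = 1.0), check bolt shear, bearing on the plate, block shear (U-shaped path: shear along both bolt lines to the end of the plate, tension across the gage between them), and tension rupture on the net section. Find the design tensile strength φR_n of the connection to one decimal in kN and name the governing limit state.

Bolt shear: A_b = π(27)²/4 = 572.56 mm². φR_n = 0.75 × 469 × 572.56 × 10 × 1 = 2014.0 kN.
Bearing (10 mm plate, F_u = 450 MPa): end bolts L_c = 63 − 30/2 = 48, R_n = min(1.2×48×10×450, 2.4×27×10×450) = 259.2 kN/bolt; interior L_c = 84 − 30 = 54, R_n = 291.6 kN/bolt. φR_n = 0.75 × (2×259.2 + 8×291.6) = 2138.4 kN.
Block shear: shear path 2×[63+4×84] = 2×399 mm, A_gv = 7980, A_nv = 2×(399 − 4.5×32)×10 = 5100 mm²; tension across gage: (69 − 1×32)×10 = 370 mm². R_n = min(0.6×450×5100, 0.6×345×7980) + 1.0×450×370 = min(1377, 1651.9) + 166.5 = 1543.5 kN. φR_n = 0.75 × 1543.5 = 1157.6 kN.
Tension rupture (net): A_n = (266 − 2×32)×10 = 2020 mm² (U = 1.0, A_e = A_n). φR_n = 0.75 × 450 × 2020 = 681.8 kN.
Governing: min(2014.0, 2138.4, 1157.6, 681.8) = 681.8 kN → net-section rupture.

681.8 kN (net-section rupture governs)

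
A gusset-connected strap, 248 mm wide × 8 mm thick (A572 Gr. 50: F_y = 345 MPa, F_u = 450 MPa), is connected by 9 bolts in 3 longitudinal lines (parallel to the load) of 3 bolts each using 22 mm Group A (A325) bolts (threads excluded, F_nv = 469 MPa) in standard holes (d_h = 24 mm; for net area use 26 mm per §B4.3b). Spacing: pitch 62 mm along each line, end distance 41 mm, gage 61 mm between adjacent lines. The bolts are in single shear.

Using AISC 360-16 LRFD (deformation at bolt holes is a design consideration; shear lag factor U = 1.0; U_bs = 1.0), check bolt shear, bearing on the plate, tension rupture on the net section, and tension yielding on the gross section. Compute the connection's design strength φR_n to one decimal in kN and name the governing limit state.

Bolt shear: A_b = π(22)²/4 = 380.13 mm². φR_n = 0.75 × 469 × 380.13 × 9 × 1 = 1203.4 kN.
Bearing (8 mm plate, F_u = 450 MPa): end bolts L_c = 41 − 24/2 = 29, R_n = min(1.2×29×8×450, 2.4×22×8×450) = 125.28 kN/bolt; interior L_c = 62 − 24 = 38, R_n = 164.16 kN/bolt. φR_n = 0.75 × (3×125.28 + 6×164.16) = 1020.6 kN.
Tension rupture (net): A_n = (248 − 3×26)×8 = 1360 mm² (U = 1.0, A_e = A_n). φR_n = 0.75 × 450 × 1360 = 459.0 kN.
Tension yield (gross): A_g = 248×8 = 1984 mm². φR_n = 0.90 × 345 × 1984 = 616.0 kN.
Governing: min(1203.4, 1020.6, 459.0, 616.0) = 459.0 kN → net-section rupture.

459.0 kN (net-section rupture governs)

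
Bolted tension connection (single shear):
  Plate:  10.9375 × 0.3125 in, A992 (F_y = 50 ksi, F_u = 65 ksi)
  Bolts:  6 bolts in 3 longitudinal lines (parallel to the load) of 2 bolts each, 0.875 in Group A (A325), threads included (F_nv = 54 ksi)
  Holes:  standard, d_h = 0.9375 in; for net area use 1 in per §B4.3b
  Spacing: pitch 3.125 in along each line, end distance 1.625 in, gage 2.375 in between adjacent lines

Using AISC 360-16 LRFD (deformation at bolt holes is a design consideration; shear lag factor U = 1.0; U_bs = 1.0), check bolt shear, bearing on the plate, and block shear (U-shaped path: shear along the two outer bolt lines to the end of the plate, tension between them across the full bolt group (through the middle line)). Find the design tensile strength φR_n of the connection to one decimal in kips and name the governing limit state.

Bolt shear: A_b = π(0.875)²/4 = 0.60132 in². φR_n = 0.75 × 54 × 0.60132 × 6 × 1 = 146.1 kips.
Bearing (0.3125 in plate, F_u = 65 ksi): end bolts L_c = 1.625 − 0.9375/2 = 1.15625, R_n = min(1.2×1.15625×0.3125×65, 2.4×0.875×0.3125×65) = 28.184 kips/bolt; interior L_c = 3.125 − 0.9375 = 2.1875, R_n = 42.656 kips/bolt. φR_n = 0.75 × (3×28.184 + 3×42.656) = 159.4 kips.
Block shear: shear path 2×[1.625+1×3.125] = 2×4.75 in, A_gv = 2.9688, A_nv = 2×(4.75 − 1.5×1)×0.3125 = 2.0313 in²; tension across gage: (4.75 − 2×1)×0.3125 = 0.85938 in². R_n = min(0.6×65×2.0313, 0.6×50×2.9688) + 1.0×65×0.85938 = min(79.221, 89.064) + 55.86 = 135.08 kips. φR_n = 0.75 × 135.08 = 101.3 kips.
Governing: min(146.1, 159.4, 101.3) = 101.3 kips → block shear.

101.3 kips (block shear governs)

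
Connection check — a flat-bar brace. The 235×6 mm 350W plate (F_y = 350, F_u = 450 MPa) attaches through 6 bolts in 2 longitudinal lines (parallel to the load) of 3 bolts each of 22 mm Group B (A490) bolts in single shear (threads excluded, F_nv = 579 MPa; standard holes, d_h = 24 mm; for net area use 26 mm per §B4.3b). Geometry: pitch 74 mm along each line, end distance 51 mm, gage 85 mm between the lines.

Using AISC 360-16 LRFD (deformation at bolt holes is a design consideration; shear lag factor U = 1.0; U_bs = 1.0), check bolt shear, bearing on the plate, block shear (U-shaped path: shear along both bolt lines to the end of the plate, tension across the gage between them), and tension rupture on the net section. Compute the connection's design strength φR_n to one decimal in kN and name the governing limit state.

370.6 kN (net-section rupture governs)

Bolt shear: A_b = π(22)²/4 = 380.13 mm². φR_n = 0.75 × 579 × 380.13 × 6 × 1 = 990.4 kN.
Bearing (6 mm plate, F_u = 450 MPa): end bolts L_c = 51 − 24/2 = 39, R_n = min(1.2×39×6×450, 2.4×22×6×450) = 126.36 kN/bolt; interior L_c = 74 − 24 = 50, R_n = 142.56 kN/bolt. φR_n = 0.75 × (2×126.36 + 4×142.56) = 617.2 kN.
Block shear: shear path 2×[51+2×74] = 2×199 mm, A_gv = 2388, A_nv = 2×(199 − 2.5×26)×6 = 1608 mm²; tension across gage: (85 − 1×26)×6 = 354 mm². R_n = min(0.6×450×1608, 0.6×350×2388) + 1.0×450×354 = min(434.16, 501.48) + 159.3 = 593.46 kN. φR_n = 0.75 × 593.46 = 445.1 kN.
Tension rupture (net): A_n = (235 − 2×26)×6 = 1098 mm² (U = 1.0, A_e = A_n). φR_n = 0.75 × 450 × 1098 = 370.6 kN.
Governing: min(990.4, 617.2, 445.1, 370.6) = 370.6 kN → net-section rupture.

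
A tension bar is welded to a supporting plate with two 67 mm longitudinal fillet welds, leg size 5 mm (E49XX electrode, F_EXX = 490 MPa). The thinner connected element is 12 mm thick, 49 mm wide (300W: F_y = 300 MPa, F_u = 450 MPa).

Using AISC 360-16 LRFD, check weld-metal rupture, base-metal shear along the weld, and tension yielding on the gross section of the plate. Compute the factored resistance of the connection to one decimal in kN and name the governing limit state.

104.4 kN (weld metal governs)

Weld metal: throat = 0.707×5 = 3.535 mm, L = 2×67 = 134 mm. φR_n = 0.75 × 0.6 × 490 × 3.535 × 134 = 104.4 kN.
Base metal shear (12 mm plate): yield φR_n = 1.0×0.6×300×12×134 = 289.4 kN; rupture φR_n = 0.75×0.6×450×12×134 = 325.6 kN; take 289.4 kN (yield).
Tension yield (gross): A_g = 49×12 = 588 mm². φR_n = 0.90 × 300 × 588 = 158.8 kN.
Governing: min(104.4, 289.4, 158.8) = 104.4 kN → weld metal.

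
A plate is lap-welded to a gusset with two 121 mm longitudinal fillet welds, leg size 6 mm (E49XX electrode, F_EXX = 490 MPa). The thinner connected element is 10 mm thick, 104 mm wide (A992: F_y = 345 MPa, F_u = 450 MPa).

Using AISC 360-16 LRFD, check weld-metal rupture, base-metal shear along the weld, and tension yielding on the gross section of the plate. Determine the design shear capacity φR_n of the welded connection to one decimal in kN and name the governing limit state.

226.4 kN (weld metal governs)

Weld metal: throat = 0.707×6 = 4.242 mm, L = 2×121 = 242 mm. φR_n = 0.75 × 0.6 × 490 × 4.242 × 242 = 226.4 kN.
Base metal shear (10 mm plate): yield φR_n = 1.0×0.6×345×10×242 = 500.9 kN; rupture φR_n = 0.75×0.6×450×10×242 = 490.1 kN; take 490.1 kN (rupture).
Tension yield (gross): A_g = 104×10 = 1040 mm². φR_n = 0.90 × 345 × 1040 = 322.9 kN.
Governing: min(226.4, 490.1, 322.9) = 226.4 kN → weld metal.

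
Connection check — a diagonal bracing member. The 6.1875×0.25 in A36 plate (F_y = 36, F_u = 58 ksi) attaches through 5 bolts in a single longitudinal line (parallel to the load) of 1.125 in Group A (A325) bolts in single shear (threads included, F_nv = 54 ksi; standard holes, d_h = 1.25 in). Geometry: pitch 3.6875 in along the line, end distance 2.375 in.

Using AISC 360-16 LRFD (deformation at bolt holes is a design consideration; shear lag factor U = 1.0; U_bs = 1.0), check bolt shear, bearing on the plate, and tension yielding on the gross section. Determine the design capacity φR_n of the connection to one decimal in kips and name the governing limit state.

50.1 kips (gross-section yield governs)

Bolt shear: A_b = π(1.125)²/4 = 0.99402 in². φR_n = 0.75 × 54 × 0.99402 × 5 × 1 = 201.3 kips.
Bearing (0.25 in plate, F_u = 58 ksi): end bolts L_c = 2.375 − 1.25/2 = 1.75, R_n = min(1.2×1.75×0.25×58, 2.4×1.125×0.25×58) = 30.45 kips/bolt; interior L_c = 3.6875 − 1.25 = 2.4375, R_n = 39.15 kips/bolt. φR_n = 0.75 × (1×30.45 + 4×39.15) = 140.3 kips.
Tension yield (gross): A_g = 6.1875×0.25 = 1.5469 in². φR_n = 0.90 × 36 × 1.5469 = 50.1 kips.
Governing: min(201.3, 140.3, 50.1) = 50.1 kips → gross-section yield.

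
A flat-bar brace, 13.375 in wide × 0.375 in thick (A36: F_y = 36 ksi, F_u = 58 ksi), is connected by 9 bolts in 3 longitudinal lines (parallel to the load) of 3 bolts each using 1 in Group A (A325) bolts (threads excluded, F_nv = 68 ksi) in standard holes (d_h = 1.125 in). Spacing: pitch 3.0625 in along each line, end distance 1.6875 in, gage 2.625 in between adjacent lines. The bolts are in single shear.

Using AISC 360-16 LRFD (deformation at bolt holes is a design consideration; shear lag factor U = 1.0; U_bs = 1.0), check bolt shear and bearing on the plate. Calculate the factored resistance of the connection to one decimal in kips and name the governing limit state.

293.6 kips (bearing governs)

Bolt shear: A_b = π(1)²/4 = 0.7854 in². φR_n = 0.75 × 68 × 0.7854 × 9 × 1 = 360.5 kips.
Bearing (0.375 in plate, F_u = 58 ksi): end bolts L_c = 1.6875 − 1.125/2 = 1.125, R_n = min(1.2×1.125×0.375×58, 2.4×1×0.375×58) = 29.363 kips/bolt; interior L_c = 3.0625 − 1.125 = 1.9375, R_n = 50.569 kips/bolt. φR_n = 0.75 × (3×29.363 + 6×50.569) = 293.6 kips.
Governing: min(360.5, 293.6) = 293.6 kips → bearing.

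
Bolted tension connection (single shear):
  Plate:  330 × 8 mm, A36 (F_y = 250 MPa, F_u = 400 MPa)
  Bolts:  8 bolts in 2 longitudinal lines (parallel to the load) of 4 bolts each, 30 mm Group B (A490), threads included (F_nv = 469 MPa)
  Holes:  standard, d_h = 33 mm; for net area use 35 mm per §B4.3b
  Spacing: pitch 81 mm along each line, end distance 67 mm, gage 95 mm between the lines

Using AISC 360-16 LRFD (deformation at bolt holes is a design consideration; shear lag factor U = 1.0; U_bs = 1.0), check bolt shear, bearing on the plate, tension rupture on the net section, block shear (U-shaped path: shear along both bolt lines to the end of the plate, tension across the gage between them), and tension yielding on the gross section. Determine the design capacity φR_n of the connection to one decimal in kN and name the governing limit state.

Bolt shear: A_b = π(30)²/4 = 706.86 mm². φR_n = 0.75 × 469 × 706.86 × 8 × 1 = 1989.1 kN.
Bearing (8 mm plate, F_u = 400 MPa): end bolts L_c = 67 − 33/2 = 50.5, R_n = min(1.2×50.5×8×400, 2.4×30×8×400) = 193.92 kN/bolt; interior L_c = 81 − 33 = 48, R_n = 184.32 kN/bolt. φR_n = 0.75 × (2×193.92 + 6×184.32) = 1120.3 kN.
Tension rupture (net): A_n = (330 − 2×35)×8 = 2080 mm² (U = 1.0, A_e = A_n). φR_n = 0.75 × 400 × 2080 = 624.0 kN.
Block shear: shear path 2×[67+3×81] = 2×310 mm, A_gv = 4960, A_nv = 2×(310 − 3.5×35)×8 = 3000 mm²; tension across gage: (95 − 1×35)×8 = 480 mm². R_n = min(0.6×400×3000, 0.6×250×4960) + 1.0×400×480 = min(720, 744) + 192 = 912 kN. φR_n = 0.75 × 912 = 684.0 kN.
Tension yield (gross): A_g = 330×8 = 2640 mm². φR_n = 0.90 × 250 × 2640 = 594.0 kN.
Governing: min(1989.1, 1120.3, 624.0, 684.0, 594.0) = 594.0 kN → gross-section yield.

594.0 kN (gross-section yield governs)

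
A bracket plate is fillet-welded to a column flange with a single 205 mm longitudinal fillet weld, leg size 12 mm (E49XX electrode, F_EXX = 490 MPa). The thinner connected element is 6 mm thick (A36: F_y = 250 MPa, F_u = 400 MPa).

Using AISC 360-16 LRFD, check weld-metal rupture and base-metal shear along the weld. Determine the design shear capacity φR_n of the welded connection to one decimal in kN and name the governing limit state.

184.5 kN (base-metal shear governs)

Weld metal: throat = 0.707×12 = 8.484 mm, L = 205 mm. φR_n = 0.75 × 0.6 × 490 × 8.484 × 205 = 383.5 kN.
Base metal shear (6 mm plate): yield φR_n = 1.0×0.6×250×6×205 = 184.5 kN; rupture φR_n = 0.75×0.6×400×6×205 = 221.4 kN; take 184.5 kN (yield).
Governing: min(383.5, 184.5) = 184.5 kN → base-metal shear.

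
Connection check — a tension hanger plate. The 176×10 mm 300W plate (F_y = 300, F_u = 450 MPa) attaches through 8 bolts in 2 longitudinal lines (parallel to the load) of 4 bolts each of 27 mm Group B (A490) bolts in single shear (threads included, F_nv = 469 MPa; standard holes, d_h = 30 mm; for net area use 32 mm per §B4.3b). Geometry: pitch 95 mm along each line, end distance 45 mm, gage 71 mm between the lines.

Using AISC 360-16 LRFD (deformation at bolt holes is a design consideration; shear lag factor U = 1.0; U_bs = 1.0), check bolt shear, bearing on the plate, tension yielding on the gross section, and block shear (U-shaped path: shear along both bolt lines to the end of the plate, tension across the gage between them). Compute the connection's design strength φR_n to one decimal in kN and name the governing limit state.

475.2 kN (gross-section yield governs)

Bolt shear: A_b = π(27)²/4 = 572.56 mm². φR_n = 0.75 × 469 × 572.56 × 8 × 1 = 1611.2 kN.
Bearing (10 mm plate, F_u = 450 MPa): end bolts L_c = 45 − 30/2 = 30, R_n = min(1.2×30×10×450, 2.4×27×10×450) = 162 kN/bolt; interior L_c = 95 − 30 = 65, R_n = 291.6 kN/bolt. φR_n = 0.75 × (2×162 + 6×291.6) = 1555.2 kN.
Tension yield (gross): A_g = 176×10 = 1760 mm². φR_n = 0.90 × 300 × 1760 = 475.2 kN.
Block shear: shear path 2×[45+3×95] = 2×330 mm, A_gv = 6600, A_nv = 2×(330 − 3.5×32)×10 = 4360 mm²; tension across gage: (71 − 1×32)×10 = 390 mm². R_n = min(0.6×450×4360, 0.6×300×6600) + 1.0×450×390 = min(1177.2, 1188) + 175.5 = 1352.7 kN. φR_n = 0.75 × 1352.7 = 1014.5 kN.
Governing: min(1611.2, 1555.2, 475.2, 1014.5) = 475.2 kN → gross-section yield.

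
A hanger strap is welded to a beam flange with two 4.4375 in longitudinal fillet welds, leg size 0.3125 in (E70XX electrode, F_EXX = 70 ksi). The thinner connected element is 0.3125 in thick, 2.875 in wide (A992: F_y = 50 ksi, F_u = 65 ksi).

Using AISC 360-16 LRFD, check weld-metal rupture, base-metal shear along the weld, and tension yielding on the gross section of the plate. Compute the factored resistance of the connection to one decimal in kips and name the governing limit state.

40.4 kips (gross-section yield governs)

Weld metal: throat = 0.707×0.3125 = 0.22094 in, L = 2×4.4375 = 8.875 in. φR_n = 0.75 × 0.6 × 70 × 0.22094 × 8.875 = 61.8 kips.
Base metal shear (0.3125 in plate): yield φR_n = 1.0×0.6×50×0.3125×8.875 = 83.2 kips; rupture φR_n = 0.75×0.6×65×0.3125×8.875 = 81.1 kips; take 81.1 kips (rupture).
Tension yield (gross): A_g = 2.875×0.3125 = 0.89844 in². φR_n = 0.90 × 50 × 0.89844 = 40.4 kips.
Governing: min(61.8, 81.1, 40.4) = 40.4 kips → gross-section yield.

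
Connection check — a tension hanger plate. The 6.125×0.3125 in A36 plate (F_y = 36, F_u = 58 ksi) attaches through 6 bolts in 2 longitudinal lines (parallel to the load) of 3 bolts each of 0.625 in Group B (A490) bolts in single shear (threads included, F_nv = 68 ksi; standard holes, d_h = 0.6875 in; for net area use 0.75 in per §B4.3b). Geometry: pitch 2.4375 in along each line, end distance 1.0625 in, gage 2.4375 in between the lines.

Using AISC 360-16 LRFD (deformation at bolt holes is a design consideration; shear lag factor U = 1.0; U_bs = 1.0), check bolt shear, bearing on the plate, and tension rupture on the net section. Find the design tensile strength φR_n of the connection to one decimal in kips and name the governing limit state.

62.9 kips (net-section rupture governs)

Bolt shear: A_b = π(0.625)²/4 = 0.3068 in². φR_n = 0.75 × 68 × 0.3068 × 6 × 1 = 93.9 kips.
Bearing (0.3125 in plate, F_u = 58 ksi): end bolts L_c = 1.0625 − 0.6875/2 = 0.71875, R_n = min(1.2×0.71875×0.3125×58, 2.4×0.625×0.3125×58) = 15.633 kips/bolt; interior L_c = 2.4375 − 0.6875 = 1.75, R_n = 27.188 kips/bolt. φR_n = 0.75 × (2×15.633 + 4×27.188) = 105.0 kips.
Tension rupture (net): A_n = (6.125 − 2×0.75)×0.3125 = 1.4453 in² (U = 1.0, A_e = A_n). φR_n = 0.75 × 58 × 1.4453 = 62.9 kips.
Governing: min(93.9, 105.0, 62.9) = 62.9 kips → net-section rupture.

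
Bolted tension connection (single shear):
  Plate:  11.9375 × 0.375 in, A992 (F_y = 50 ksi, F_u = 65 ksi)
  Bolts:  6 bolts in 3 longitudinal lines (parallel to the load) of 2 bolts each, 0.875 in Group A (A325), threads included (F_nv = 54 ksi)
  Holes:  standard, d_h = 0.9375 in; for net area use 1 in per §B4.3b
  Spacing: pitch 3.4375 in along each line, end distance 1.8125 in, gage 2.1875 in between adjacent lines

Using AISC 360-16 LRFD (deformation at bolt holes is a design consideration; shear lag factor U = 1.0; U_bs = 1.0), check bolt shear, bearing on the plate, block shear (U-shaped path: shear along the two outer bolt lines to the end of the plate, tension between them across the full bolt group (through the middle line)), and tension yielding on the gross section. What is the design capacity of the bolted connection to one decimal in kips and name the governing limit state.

125.7 kips (block shear governs)

Bolt shear: A_b = π(0.875)²/4 = 0.60132 in². φR_n = 0.75 × 54 × 0.60132 × 6 × 1 = 146.1 kips.
Bearing (0.375 in plate, F_u = 65 ksi): end bolts L_c = 1.8125 − 0.9375/2 = 1.34375, R_n = min(1.2×1.34375×0.375×65, 2.4×0.875×0.375×65) = 39.305 kips/bolt; interior L_c = 3.4375 − 0.9375 = 2.5, R_n = 51.188 kips/bolt. φR_n = 0.75 × (3×39.305 + 3×51.188) = 203.6 kips.
Block shear: shear path 2×[1.8125+1×3.4375] = 2×5.25 in, A_gv = 3.9375, A_nv = 2×(5.25 − 1.5×1)×0.375 = 2.8125 in²; tension across gage: (4.375 − 2×1)×0.375 = 0.89063 in². R_n = min(0.6×65×2.8125, 0.6×50×3.9375) + 1.0×65×0.89063 = min(109.69, 118.13) + 57.891 = 167.58 kips. φR_n = 0.75 × 167.58 = 125.7 kips.
Tension yield (gross): A_g = 11.9375×0.375 = 4.4766 in². φR_n = 0.90 × 50 × 4.4766 = 201.4 kips.
Governing: min(146.1, 203.6, 125.7, 201.4) = 125.7 kips → block shear.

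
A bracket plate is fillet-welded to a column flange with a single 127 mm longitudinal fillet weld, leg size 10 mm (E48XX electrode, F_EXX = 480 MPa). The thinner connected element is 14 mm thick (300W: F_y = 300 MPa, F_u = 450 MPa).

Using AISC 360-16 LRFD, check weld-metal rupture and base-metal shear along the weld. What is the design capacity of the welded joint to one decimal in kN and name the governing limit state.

193.9 kN (weld metal governs)

Weld metal: throat = 0.707×10 = 7.07 mm, L = 127 mm. φR_n = 0.75 × 0.6 × 480 × 7.07 × 127 = 193.9 kN.
Base metal shear (14 mm plate): yield φR_n = 1.0×0.6×300×14×127 = 320.0 kN; rupture φR_n = 0.75×0.6×450×14×127 = 360.0 kN; take 320.0 kN (yield).
Governing: min(193.9, 320.0) = 193.9 kN → weld metal.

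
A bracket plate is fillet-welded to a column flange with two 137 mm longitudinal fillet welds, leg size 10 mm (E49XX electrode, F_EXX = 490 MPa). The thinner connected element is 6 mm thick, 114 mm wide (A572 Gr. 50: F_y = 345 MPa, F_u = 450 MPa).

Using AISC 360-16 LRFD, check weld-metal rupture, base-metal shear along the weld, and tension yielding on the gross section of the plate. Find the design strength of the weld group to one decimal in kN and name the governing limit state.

Weld metal: throat = 0.707×10 = 7.07 mm, L = 2×137 = 274 mm. φR_n = 0.75 × 0.6 × 490 × 7.07 × 274 = 427.1 kN.
Base metal shear (6 mm plate): yield φR_n = 1.0×0.6×345×6×274 = 340.3 kN; rupture φR_n = 0.75×0.6×450×6×274 = 332.9 kN; take 332.9 kN (rupture).
Tension yield (gross): A_g = 114×6 = 684 mm². φR_n = 0.90 × 345 × 684 = 212.4 kN.
Governing: min(427.1, 332.9, 212.4) = 212.4 kN → gross-section yield.

212.4 kN (gross-section yield governs)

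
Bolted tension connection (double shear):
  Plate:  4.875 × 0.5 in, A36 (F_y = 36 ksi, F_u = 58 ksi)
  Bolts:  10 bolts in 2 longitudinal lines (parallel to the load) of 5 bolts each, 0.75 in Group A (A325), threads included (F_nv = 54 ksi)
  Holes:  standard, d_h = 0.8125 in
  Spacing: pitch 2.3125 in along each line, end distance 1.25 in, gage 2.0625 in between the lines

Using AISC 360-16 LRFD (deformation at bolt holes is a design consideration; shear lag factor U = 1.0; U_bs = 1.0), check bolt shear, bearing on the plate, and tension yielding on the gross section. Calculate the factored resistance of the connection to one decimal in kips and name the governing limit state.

Bolt shear: A_b = π(0.75)²/4 = 0.44179 in². φR_n = 0.75 × 54 × 0.44179 × 10 × 2 = 357.8 kips.
Bearing (0.5 in plate, F_u = 58 ksi): end bolts L_c = 1.25 − 0.8125/2 = 0.84375, R_n = min(1.2×0.84375×0.5×58, 2.4×0.75×0.5×58) = 29.363 kips/bolt; interior L_c = 2.3125 − 0.8125 = 1.5, R_n = 52.2 kips/bolt. φR_n = 0.75 × (2×29.363 + 8×52.2) = 357.2 kips.
Tension yield (gross): A_g = 4.875×0.5 = 2.4375 in². φR_n = 0.90 × 36 × 2.4375 = 79.0 kips.
Governing: min(357.8, 357.2, 79.0) = 79.0 kips → gross-section yield.

79.0 kips (gross-section yield governs)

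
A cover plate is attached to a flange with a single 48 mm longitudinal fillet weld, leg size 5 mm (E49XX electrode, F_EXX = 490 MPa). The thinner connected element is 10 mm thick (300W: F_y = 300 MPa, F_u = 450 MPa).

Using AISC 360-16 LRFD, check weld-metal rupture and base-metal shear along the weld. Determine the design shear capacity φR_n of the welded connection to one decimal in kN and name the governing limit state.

Weld metal: throat = 0.707×5 = 3.535 mm, L = 48 mm. φR_n = 0.75 × 0.6 × 490 × 3.535 × 48 = 37.4 kN.
Base metal shear (10 mm plate): yield φR_n = 1.0×0.6×300×10×48 = 86.4 kN; rupture φR_n = 0.75×0.6×450×10×48 = 97.2 kN; take 86.4 kN (yield).
Governing: min(37.4, 86.4) = 37.4 kN → weld metal.

37.4 kN (weld metal governs)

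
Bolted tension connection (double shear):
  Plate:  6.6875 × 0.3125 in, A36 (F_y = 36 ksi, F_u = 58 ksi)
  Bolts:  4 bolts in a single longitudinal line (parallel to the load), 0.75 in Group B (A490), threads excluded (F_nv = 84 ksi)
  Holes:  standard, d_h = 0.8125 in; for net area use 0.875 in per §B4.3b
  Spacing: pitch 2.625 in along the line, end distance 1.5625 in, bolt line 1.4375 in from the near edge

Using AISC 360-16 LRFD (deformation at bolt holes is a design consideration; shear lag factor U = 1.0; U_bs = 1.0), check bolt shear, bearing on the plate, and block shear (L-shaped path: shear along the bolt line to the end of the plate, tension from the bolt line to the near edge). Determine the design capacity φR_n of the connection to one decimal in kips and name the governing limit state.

61.4 kips (block shear governs)

Bolt shear: A_b = π(0.75)²/4 = 0.44179 in². φR_n = 0.75 × 84 × 0.44179 × 4 × 2 = 222.7 kips.
Bearing (0.3125 in plate, F_u = 58 ksi): end bolts L_c = 1.5625 − 0.8125/2 = 1.15625, R_n = min(1.2×1.15625×0.3125×58, 2.4×0.75×0.3125×58) = 25.148 kips/bolt; interior L_c = 2.625 − 0.8125 = 1.8125, R_n = 32.625 kips/bolt. φR_n = 0.75 × (1×25.148 + 3×32.625) = 92.3 kips.
Block shear: shear path 1×[1.5625+3×2.625] = 1×9.4375 in, A_gv = 2.9492, A_nv = 1×(9.4375 − 3.5×0.875)×0.3125 = 1.9922 in²; tension to near edge: (1.4375 − 0.5×0.875)×0.3125 = 0.3125 in². R_n = min(0.6×58×1.9922, 0.6×36×2.9492) + 1.0×58×0.3125 = min(69.329, 63.703) + 18.125 = 81.828 kips. φR_n = 0.75 × 81.828 = 61.4 kips.
Governing: min(222.7, 92.3, 61.4) = 61.4 kips → block shear.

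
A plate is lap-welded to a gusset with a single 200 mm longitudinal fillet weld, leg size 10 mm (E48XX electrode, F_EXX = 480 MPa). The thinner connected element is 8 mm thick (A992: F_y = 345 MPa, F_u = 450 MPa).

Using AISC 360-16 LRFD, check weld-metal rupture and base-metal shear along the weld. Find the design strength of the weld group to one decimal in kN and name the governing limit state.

305.4 kN (weld metal governs)

Weld metal: throat = 0.707×10 = 7.07 mm, L = 200 mm. φR_n = 0.75 × 0.6 × 480 × 7.07 × 200 = 305.4 kN.
Base metal shear (8 mm plate): yield φR_n = 1.0×0.6×345×8×200 = 331.2 kN; rupture φR_n = 0.75×0.6×450×8×200 = 324.0 kN; take 324.0 kN (rupture).
Governing: min(305.4, 324.0) = 305.4 kN → weld metal.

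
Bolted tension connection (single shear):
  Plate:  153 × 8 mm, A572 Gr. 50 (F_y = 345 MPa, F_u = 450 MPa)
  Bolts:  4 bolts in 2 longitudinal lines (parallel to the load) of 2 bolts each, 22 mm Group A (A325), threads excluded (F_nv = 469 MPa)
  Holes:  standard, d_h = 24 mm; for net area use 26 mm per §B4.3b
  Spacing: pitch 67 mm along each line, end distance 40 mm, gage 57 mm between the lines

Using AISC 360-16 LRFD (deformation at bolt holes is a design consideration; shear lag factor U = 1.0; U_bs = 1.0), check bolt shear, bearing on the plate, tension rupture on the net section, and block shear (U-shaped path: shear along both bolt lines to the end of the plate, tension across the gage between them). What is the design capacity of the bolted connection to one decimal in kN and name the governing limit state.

Bolt shear: A_b = π(22)²/4 = 380.13 mm². φR_n = 0.75 × 469 × 380.13 × 4 × 1 = 534.8 kN.
Bearing (8 mm plate, F_u = 450 MPa): end bolts L_c = 40 − 24/2 = 28, R_n = min(1.2×28×8×450, 2.4×22×8×450) = 120.96 kN/bolt; interior L_c = 67 − 24 = 43, R_n = 185.76 kN/bolt. φR_n = 0.75 × (2×120.96 + 2×185.76) = 460.1 kN.
Tension rupture (net): A_n = (153 − 2×26)×8 = 808 mm² (U = 1.0, A_e = A_n). φR_n = 0.75 × 450 × 808 = 272.7 kN.
Block shear: shear path 2×[40+1×67] = 2×107 mm, A_gv = 1712, A_nv = 2×(107 − 1.5×26)×8 = 1088 mm²; tension across gage: (57 − 1×26)×8 = 248 mm². R_n = min(0.6×450×1088, 0.6×345×1712) + 1.0×450×248 = min(293.76, 354.38) + 111.6 = 405.36 kN. φR_n = 0.75 × 405.36 = 304.0 kN.
Governing: min(534.8, 460.1, 272.7, 304.0) = 272.7 kN → net-section rupture.

272.7 kN (net-section rupture governs)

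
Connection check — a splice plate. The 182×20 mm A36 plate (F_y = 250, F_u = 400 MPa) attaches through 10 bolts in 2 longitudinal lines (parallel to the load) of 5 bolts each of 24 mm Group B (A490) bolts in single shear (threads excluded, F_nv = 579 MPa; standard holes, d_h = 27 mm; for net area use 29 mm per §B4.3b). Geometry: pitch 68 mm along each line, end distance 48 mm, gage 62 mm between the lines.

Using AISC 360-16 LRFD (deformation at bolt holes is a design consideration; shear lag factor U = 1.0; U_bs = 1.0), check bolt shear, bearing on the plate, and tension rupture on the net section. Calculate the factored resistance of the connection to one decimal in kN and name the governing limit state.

Bolt shear: A_b = π(24)²/4 = 452.39 mm². φR_n = 0.75 × 579 × 452.39 × 10 × 1 = 1964.5 kN.
Bearing (20 mm plate, F_u = 400 MPa): end bolts L_c = 48 − 27/2 = 34.5, R_n = min(1.2×34.5×20×400, 2.4×24×20×400) = 331.2 kN/bolt; interior L_c = 68 − 27 = 41, R_n = 393.6 kN/bolt. φR_n = 0.75 × (2×331.2 + 8×393.6) = 2858.4 kN.
Tension rupture (net): A_n = (182 − 2×29)×20 = 2480 mm² (U = 1.0, A_e = A_n). φR_n = 0.75 × 400 × 2480 = 744.0 kN.
Governing: min(1964.5, 2858.4, 744.0) = 744.0 kN → net-section rupture.

744.0 kN (net-section rupture governs)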